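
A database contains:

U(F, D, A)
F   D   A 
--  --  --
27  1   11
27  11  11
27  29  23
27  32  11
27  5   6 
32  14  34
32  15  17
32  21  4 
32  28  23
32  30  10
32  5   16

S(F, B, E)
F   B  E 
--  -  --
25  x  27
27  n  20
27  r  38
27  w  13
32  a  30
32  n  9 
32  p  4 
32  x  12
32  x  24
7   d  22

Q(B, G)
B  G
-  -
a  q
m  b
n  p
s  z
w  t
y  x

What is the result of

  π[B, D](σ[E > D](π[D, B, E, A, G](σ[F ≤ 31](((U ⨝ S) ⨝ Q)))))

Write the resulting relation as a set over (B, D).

{(n, 1), (n, 11), (n, 5), (w, 1), (w, 11), (w, 5)}

Natural join on F: {(27, 1, 11, n, 20), (27, 1, 11, r, 38), (27, 1, 11, w, 13), (27, 11, 11, n, 20), (27, 11, 11, r, 38), (27, 11, 11, w, 13), (27, 29, 23, n, 20), (27, 29, 23, r, 38), (27, 29, 23, w, 13), (27, 32, 11, n, 20), (27, 32, 11, r, 38), (27, 32, 11, w, 13), (27, 5, 6, n, 20), (27, 5, 6, r, 38), (27, 5, 6, w, 13), (32, 14, 34, a, 30), (32, 14, 34, n, 9), (32, 14, 34, p, 4), (32, 14, 34, x, 12), (32, 14, 34, x, 24), (32, 15, 17, a, 30), (32, 15, 17, n, 9), (32, 15, 17, p, 4), (32, 15, 17, x, 12), (32, 15, 17, x, 24), (32, 21, 4, a, 30), (32, 21, 4, n, 9), (32, 21, 4, p, 4), (32, 21, 4, x, 12), (32, 21, 4, x, 24), (32, 28, 23, a, 30), (32, 28, 23, n, 9), (32, 28, 23, p, 4), (32, 28, 23, x, 12), (32, 28, 23, x, 24), (32, 30, 10, a, 30), (32, 30, 10, n, 9), (32, 30, 10, p, 4), (32, 30, 10, x, 12), (32, 30, 10, x, 24), (32, 5, 16, a, 30), (32, 5, 16, n, 9), (32, 5, 16, p, 4), (32, 5, 16, x, 12), (32, 5, 16, x, 24)}
Natural join on B: {(27, 1, 11, n, 20, p), (27, 1, 11, w, 13, t), (27, 11, 11, n, 20, p), (27, 11, 11, w, 13, t), (27, 29, 23, n, 20, p), (27, 29, 23, w, 13, t), (27, 32, 11, n, 20, p), (27, 32, 11, w, 13, t), (27, 5, 6, n, 20, p), (27, 5, 6, w, 13, t), (32, 14, 34, a, 30, q), (32, 14, 34, n, 9, p), (32, 15, 17, a, 30, q), (32, 15, 17, n, 9, p), (32, 21, 4, a, 30, q), (32, 21, 4, n, 9, p), (32, 28, 23, a, 30, q), (32, 28, 23, n, 9, p), (32, 30, 10, a, 30, q), (32, 30, 10, n, 9, p), (32, 5, 16, a, 30, q), (32, 5, 16, n, 9, p)}
Apply σ_{F ≤ 31}; surviving tuples: {(27, 1, 11, n, 20, p), (27, 1, 11, w, 13, t), (27, 11, 11, n, 20, p), (27, 11, 11, w, 13, t), (27, 29, 23, n, 20, p), (27, 29, 23, w, 13, t), (27, 32, 11, n, 20, p), (27, 32, 11, w, 13, t), (27, 5, 6, n, 20, p), (27, 5, 6, w, 13, t)}
π[D, B, E, A, G]: project onto (D, B, E, A, G) → {(1, n, 20, 11, p), (1, w, 13, 11, t), (11, n, 20, 11, p), (11, w, 13, 11, t), (29, n, 20, 23, p), (29, w, 13, 23, t), (32, n, 20, 11, p), (32, w, 13, 11, t), (5, n, 20, 6, p), (5, w, 13, 6, t)}
Apply σ_{E > D}; surviving tuples: {(1, n, 20, 11, p), (1, w, 13, 11, t), (11, n, 20, 11, p), (11, w, 13, 11, t), (5, n, 20, 6, p), (5, w, 13, 6, t)}
π[B, D]: project onto (B, D) → {(n, 1), (n, 11), (n, 5), (w, 1), (w, 11), (w, 5)}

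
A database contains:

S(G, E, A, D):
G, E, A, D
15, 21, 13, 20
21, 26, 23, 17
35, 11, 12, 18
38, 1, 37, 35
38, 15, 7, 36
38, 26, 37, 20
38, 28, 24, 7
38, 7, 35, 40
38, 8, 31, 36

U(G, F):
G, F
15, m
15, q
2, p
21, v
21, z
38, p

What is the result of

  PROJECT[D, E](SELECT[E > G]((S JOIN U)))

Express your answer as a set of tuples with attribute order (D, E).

{(17, 26), (20, 21)}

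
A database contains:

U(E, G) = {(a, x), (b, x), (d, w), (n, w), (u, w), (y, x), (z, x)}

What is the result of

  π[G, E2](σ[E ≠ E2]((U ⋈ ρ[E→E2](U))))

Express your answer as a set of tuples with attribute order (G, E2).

{(w, d), (w, n), (w, u), (x, a), (x, b), (x, y), (x, z)}

ρ[E→E2]: schema becomes (E2, G); tuples unchanged.
U ⋈ ρ[E→E2](U) (natural join on G): {(a, x, a), (a, x, b), (a, x, y), (a, x, z), (b, x, a), (b, x, b), (b, x, y), (b, x, z), (d, w, d), (d, w, n), (d, w, u), (n, w, d), (n, w, n), (n, w, u), (u, w, d), (u, w, n), (u, w, u), (y, x, a), (y, x, b), (y, x, y), (y, x, z), (z, x, a), (z, x, b), (z, x, y), (z, x, z)}
Selection E ≠ E2: {(a, x, b), (a, x, y), (a, x, z), (b, x, a), (b, x, y), (b, x, z), (d, w, n), (d, w, u), (n, w, d), (n, w, u), (u, w, d), (u, w, n), (y, x, a), (y, x, b), (y, x, z), (z, x, a), (z, x, b), (z, x, y)}
π_{G, E2} gives {(w, d), (w, n), (w, u), (x, a), (x, b), (x, y), (x, z)} (11 duplicate(s) eliminated).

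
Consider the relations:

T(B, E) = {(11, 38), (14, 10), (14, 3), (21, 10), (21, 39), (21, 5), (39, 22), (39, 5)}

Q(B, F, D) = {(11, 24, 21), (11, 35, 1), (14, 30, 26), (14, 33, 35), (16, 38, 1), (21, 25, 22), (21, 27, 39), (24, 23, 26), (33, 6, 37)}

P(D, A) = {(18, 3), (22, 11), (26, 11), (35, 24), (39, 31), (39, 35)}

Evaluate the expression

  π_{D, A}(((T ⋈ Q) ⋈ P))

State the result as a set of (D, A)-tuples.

{(22, 11), (26, 11), (35, 24), (39, 31), (39, 35)}

Natural join on B: {(11, 38, 24, 21), (11, 38, 35, 1), (14, 10, 30, 26), (14, 10, 33, 35), (14, 3, 30, 26), (14, 3, 33, 35), (21, 10, 25, 22), (21, 10, 27, 39), (21, 39, 25, 22), (21, 39, 27, 39), (21, 5, 25, 22), (21, 5, 27, 39)}
Natural join on D: {(14, 10, 30, 26, 11), (14, 10, 33, 35, 24), (14, 3, 30, 26, 11), (14, 3, 33, 35, 24), (21, 10, 25, 22, 11), (21, 10, 27, 39, 31), (21, 10, 27, 39, 35), (21, 39, 25, 22, 11), (21, 39, 27, 39, 31), (21, 39, 27, 39, 35), (21, 5, 25, 22, 11), (21, 5, 27, 39, 31), (21, 5, 27, 39, 35)}
π_{D, A} gives {(22, 11), (26, 11), (35, 24), (39, 31), (39, 35)} (8 duplicate(s) eliminated).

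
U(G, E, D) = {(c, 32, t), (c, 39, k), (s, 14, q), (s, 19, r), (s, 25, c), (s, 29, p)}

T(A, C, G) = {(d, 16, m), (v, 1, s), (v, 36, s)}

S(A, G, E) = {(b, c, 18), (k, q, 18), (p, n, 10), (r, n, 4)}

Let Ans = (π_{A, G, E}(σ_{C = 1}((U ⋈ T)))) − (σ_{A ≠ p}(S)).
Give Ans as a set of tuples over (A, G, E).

{(v, s, 14), (v, s, 19), (v, s, 25), (v, s, 29)}

U ⋈ T (natural join on G): {(s, 14, q, v, 1), (s, 14, q, v, 36), (s, 19, r, v, 1), (s, 19, r, v, 36), (s, 25, c, v, 1), (s, 25, c, v, 36), (s, 29, p, v, 1), (s, 29, p, v, 36)}
Apply σ_{C = 1}; surviving tuples: {(s, 14, q, v, 1), (s, 19, r, v, 1), (s, 25, c, v, 1), (s, 29, p, v, 1)}
π_{A, G, E} gives {(v, s, 14), (v, s, 19), (v, s, 25), (v, s, 29)}.
Apply σ_{A ≠ p}; surviving tuples: {(b, c, 18), (k, q, 18), (r, n, 4)}
Taking the difference: {(v, s, 14), (v, s, 19), (v, s, 25), (v, s, 29)}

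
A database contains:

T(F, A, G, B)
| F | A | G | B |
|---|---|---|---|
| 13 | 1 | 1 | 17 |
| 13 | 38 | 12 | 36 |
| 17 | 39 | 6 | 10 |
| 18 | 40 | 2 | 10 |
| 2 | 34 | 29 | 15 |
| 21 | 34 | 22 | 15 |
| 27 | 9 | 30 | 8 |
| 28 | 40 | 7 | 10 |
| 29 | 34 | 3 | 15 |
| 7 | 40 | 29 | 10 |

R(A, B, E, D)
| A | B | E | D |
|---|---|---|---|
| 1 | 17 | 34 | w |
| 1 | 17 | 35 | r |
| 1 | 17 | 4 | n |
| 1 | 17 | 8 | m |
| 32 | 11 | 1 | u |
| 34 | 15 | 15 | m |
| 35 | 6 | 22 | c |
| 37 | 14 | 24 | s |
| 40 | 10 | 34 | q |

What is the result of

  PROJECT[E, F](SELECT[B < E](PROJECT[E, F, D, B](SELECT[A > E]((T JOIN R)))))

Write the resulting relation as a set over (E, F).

Natural join on A, B: {(13, 1, 1, 17, 34, w), (13, 1, 1, 17, 35, r), (13, 1, 1, 17, 4, n), (13, 1, 1, 17, 8, m), (18, 40, 2, 10, 34, q), (2, 34, 29, 15, 15, m), (21, 34, 22, 15, 15, m), (28, 40, 7, 10, 34, q), (29, 34, 3, 15, 15, m), (7, 40, 29, 10, 34, q)}
Filtering on A > E leaves {(18, 40, 2, 10, 34, q), (2, 34, 29, 15, 15, m), (21, 34, 22, 15, 15, m), (28, 40, 7, 10, 34, q), (29, 34, 3, 15, 15, m), (7, 40, 29, 10, 34, q)}.
π_{E, F, D, B} gives {(15, 2, m, 15), (15, 21, m, 15), (15, 29, m, 15), (34, 18, q, 10), (34, 28, q, 10), (34, 7, q, 10)}.
Filtering on B < E leaves {(34, 18, q, 10), (34, 28, q, 10), (34, 7, q, 10)}.
π_{E, F} gives {(34, 18), (34, 28), (34, 7)}.

{(34, 18), (34, 28), (34, 7)}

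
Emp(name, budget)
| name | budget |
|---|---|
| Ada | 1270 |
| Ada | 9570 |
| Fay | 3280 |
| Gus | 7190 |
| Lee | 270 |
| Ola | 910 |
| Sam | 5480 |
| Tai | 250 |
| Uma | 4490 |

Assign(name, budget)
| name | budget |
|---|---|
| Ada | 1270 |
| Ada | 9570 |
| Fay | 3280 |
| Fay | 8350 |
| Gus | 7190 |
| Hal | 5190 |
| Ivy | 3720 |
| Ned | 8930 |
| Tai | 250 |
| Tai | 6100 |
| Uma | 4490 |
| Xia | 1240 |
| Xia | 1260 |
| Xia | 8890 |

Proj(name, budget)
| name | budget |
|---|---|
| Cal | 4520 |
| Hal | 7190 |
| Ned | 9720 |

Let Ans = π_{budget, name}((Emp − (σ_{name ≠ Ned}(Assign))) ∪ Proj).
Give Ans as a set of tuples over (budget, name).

{(270, Lee), (4520, Cal), (5480, Sam), (7190, Hal), (910, Ola), (9720, Ned)}

Apply σ_{name ≠ Ned}; surviving tuples: {(Ada, 1270), (Ada, 9570), (Fay, 3280), (Fay, 8350), (Gus, 7190), (Hal, 5190), (Ivy, 3720), (Tai, 250), (Tai, 6100), (Uma, 4490), (Xia, 1240), (Xia, 1260), (Xia, 8890)}
Set difference of the two operands is {(Lee, 270), (Ola, 910), (Sam, 5480)}.
Set union of the two operands is {(Cal, 4520), (Hal, 7190), (Lee, 270), (Ned, 9720), (Ola, 910), (Sam, 5480)}.
π_{budget, name} gives {(270, Lee), (4520, Cal), (5480, Sam), (7190, Hal), (910, Ola), (9720, Ned)}.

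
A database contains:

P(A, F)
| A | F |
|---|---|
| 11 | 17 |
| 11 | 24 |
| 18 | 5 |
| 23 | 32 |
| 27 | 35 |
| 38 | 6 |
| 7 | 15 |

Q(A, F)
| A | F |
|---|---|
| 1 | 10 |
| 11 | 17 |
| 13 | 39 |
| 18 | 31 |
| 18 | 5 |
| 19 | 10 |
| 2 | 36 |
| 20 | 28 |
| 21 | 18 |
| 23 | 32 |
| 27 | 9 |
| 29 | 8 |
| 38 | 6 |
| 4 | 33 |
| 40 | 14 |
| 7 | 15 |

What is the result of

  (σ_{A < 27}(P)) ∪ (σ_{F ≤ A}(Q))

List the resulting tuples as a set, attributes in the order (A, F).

Selection A < 27: {(11, 17), (11, 24), (18, 5), (23, 32), (7, 15)}
Selection F ≤ A: {(18, 5), (19, 10), (21, 18), (27, 9), (29, 8), (38, 6), (40, 14)}
Union: {(11, 17), (11, 24), (18, 5), (23, 32), (7, 15)} with {(18, 5), (19, 10), (21, 18), (27, 9), (29, 8), (38, 6), (40, 14)} → {(11, 17), (11, 24), (18, 5), (19, 10), (21, 18), (23, 32), (27, 9), (29, 8), (38, 6), (40, 14), (7, 15)}

{(11, 17), (11, 24), (18, 5), (19, 10), (21, 18), (23, 32), (27, 9), (29, 8), (38, 6), (40, 14), (7, 15)}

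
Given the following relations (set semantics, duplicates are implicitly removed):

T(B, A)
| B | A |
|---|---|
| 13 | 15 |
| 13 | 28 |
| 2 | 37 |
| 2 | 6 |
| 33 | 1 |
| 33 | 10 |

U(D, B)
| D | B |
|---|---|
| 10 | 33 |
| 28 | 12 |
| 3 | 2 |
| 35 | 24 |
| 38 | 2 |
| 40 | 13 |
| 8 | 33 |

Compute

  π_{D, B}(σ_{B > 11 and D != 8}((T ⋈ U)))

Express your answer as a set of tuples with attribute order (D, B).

{(10, 33), (40, 13)}

Natural join on B: {(13, 15, 40), (13, 28, 40), (2, 37, 3), (2, 37, 38), (2, 6, 3), (2, 6, 38), (33, 1, 10), (33, 1, 8), (33, 10, 10), (33, 10, 8)}
Selection B > 11 and D != 8: {(13, 15, 40), (13, 28, 40), (33, 1, 10), (33, 10, 10)}
Keep only column(s) D, B (2 duplicate(s) eliminated): {(10, 33), (40, 13)}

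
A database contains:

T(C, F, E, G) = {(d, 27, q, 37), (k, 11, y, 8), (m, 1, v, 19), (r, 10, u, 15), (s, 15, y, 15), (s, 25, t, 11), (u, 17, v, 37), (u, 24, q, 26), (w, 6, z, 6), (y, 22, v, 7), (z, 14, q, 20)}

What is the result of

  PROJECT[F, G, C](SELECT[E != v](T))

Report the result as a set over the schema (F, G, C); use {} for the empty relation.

{(10, 15, r), (11, 8, k), (14, 20, z), (15, 15, s), (24, 26, u), (25, 11, s), (27, 37, d), (6, 6, w)}

σ[E != v]: keep tuples satisfying E != v → {(d, 27, q, 37), (k, 11, y, 8), (r, 10, u, 15), (s, 15, y, 15), (s, 25, t, 11), (u, 24, q, 26), (w, 6, z, 6), (z, 14, q, 20)}
Keep only column(s) F, G, C: {(10, 15, r), (11, 8, k), (14, 20, z), (15, 15, s), (24, 26, u), (25, 11, s), (27, 37, d), (6, 6, w)}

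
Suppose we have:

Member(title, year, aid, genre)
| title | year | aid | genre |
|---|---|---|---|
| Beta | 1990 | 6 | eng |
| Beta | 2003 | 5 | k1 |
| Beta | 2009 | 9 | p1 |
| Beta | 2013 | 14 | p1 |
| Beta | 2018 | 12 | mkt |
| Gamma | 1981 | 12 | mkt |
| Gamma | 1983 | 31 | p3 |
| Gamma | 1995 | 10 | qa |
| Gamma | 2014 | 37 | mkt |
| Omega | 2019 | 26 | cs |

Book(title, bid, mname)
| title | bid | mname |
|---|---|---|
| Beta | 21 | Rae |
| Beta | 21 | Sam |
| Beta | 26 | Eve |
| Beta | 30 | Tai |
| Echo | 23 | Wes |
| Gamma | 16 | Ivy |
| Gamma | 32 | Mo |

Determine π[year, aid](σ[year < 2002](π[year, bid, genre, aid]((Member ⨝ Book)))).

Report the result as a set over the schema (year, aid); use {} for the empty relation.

{(1981, 12), (1983, 31), (1990, 6), (1995, 10)}

Member ⋈ Book (natural join on title): {(Beta, 1990, 6, eng, 21, Rae), (Beta, 1990, 6, eng, 21, Sam), (Beta, 1990, 6, eng, 26, Eve), (Beta, 1990, 6, eng, 30, Tai), (Beta, 2003, 5, k1, 21, Rae), (Beta, 2003, 5, k1, 21, Sam), (Beta, 2003, 5, k1, 26, Eve), (Beta, 2003, 5, k1, 30, Tai), (Beta, 2009, 9, p1, 21, Rae), (Beta, 2009, 9, p1, 21, Sam), (Beta, 2009, 9, p1, 26, Eve), (Beta, 2009, 9, p1, 30, Tai), (Beta, 2013, 14, p1, 21, Rae), (Beta, 2013, 14, p1, 21, Sam), (Beta, 2013, 14, p1, 26, Eve), (Beta, 2013, 14, p1, 30, Tai), (Beta, 2018, 12, mkt, 21, Rae), (Beta, 2018, 12, mkt, 21, Sam), (Beta, 2018, 12, mkt, 26, Eve), (Beta, 2018, 12, mkt, 30, Tai), (Gamma, 1981, 12, mkt, 16, Ivy), (Gamma, 1981, 12, mkt, 32, Mo), (Gamma, 1983, 31, p3, 16, Ivy), (Gamma, 1983, 31, p3, 32, Mo), (Gamma, 1995, 10, qa, 16, Ivy), (Gamma, 1995, 10, qa, 32, Mo), (Gamma, 2014, 37, mkt, 16, Ivy), (Gamma, 2014, 37, mkt, 32, Mo)}
π[year, bid, genre, aid]: project onto (year, bid, genre, aid) (5 duplicate(s) eliminated) → {(1981, 16, mkt, 12), (1981, 32, mkt, 12), (1983, 16, p3, 31), (1983, 32, p3, 31), (1990, 21, eng, 6), (1990, 26, eng, 6), (1990, 30, eng, 6), (1995, 16, qa, 10), (1995, 32, qa, 10), (2003, 21, k1, 5), (2003, 26, k1, 5), (2003, 30, k1, 5), (2009, 21, p1, 9), (2009, 26, p1, 9), (2009, 30, p1, 9), (2013, 21, p1, 14), (2013, 26, p1, 14), (2013, 30, p1, 14), (2014, 16, mkt, 37), (2014, 32, mkt, 37), (2018, 21, mkt, 12), (2018, 26, mkt, 12), (2018, 30, mkt, 12)}
Filtering on year < 2002 leaves {(1981, 16, mkt, 12), (1981, 32, mkt, 12), (1983, 16, p3, 31), (1983, 32, p3, 31), (1990, 21, eng, 6), (1990, 26, eng, 6), (1990, 30, eng, 6), (1995, 16, qa, 10), (1995, 32, qa, 10)}.
π[year, aid]: project onto (year, aid) (5 duplicate(s) eliminated) → {(1981, 12), (1983, 31), (1990, 6), (1995, 10)}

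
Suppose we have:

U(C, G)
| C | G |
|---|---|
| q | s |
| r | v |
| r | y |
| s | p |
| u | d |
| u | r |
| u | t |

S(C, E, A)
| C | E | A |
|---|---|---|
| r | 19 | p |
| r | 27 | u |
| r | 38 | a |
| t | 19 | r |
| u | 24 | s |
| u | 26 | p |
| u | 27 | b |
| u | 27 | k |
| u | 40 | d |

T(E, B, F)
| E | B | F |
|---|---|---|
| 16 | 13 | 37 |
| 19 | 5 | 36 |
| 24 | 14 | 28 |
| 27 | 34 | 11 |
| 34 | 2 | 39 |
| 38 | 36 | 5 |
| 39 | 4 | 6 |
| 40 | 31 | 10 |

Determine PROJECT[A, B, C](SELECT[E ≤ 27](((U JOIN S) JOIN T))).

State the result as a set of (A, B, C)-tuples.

U ⋈ S (natural join on C): {(r, v, 19, p), (r, v, 27, u), (r, v, 38, a), (r, y, 19, p), (r, y, 27, u), (r, y, 38, a), (u, d, 24, s), (u, d, 26, p), (u, d, 27, b), (u, d, 27, k), (u, d, 40, d), (u, r, 24, s), (u, r, 26, p), (u, r, 27, b), (u, r, 27, k), (u, r, 40, d), (u, t, 24, s), (u, t, 26, p), (u, t, 27, b), (u, t, 27, k), (u, t, 40, d)}
(U JOIN S) ⋈ T (natural join on E): {(r, v, 19, p, 5, 36), (r, v, 27, u, 34, 11), (r, v, 38, a, 36, 5), (r, y, 19, p, 5, 36), (r, y, 27, u, 34, 11), (r, y, 38, a, 36, 5), (u, d, 24, s, 14, 28), (u, d, 27, b, 34, 11), (u, d, 27, k, 34, 11), (u, d, 40, d, 31, 10), (u, r, 24, s, 14, 28), (u, r, 27, b, 34, 11), (u, r, 27, k, 34, 11), (u, r, 40, d, 31, 10), (u, t, 24, s, 14, 28), (u, t, 27, b, 34, 11), (u, t, 27, k, 34, 11), (u, t, 40, d, 31, 10)}
Selection E ≤ 27: {(r, v, 19, p, 5, 36), (r, v, 27, u, 34, 11), (r, y, 19, p, 5, 36), (r, y, 27, u, 34, 11), (u, d, 24, s, 14, 28), (u, d, 27, b, 34, 11), (u, d, 27, k, 34, 11), (u, r, 24, s, 14, 28), (u, r, 27, b, 34, 11), (u, r, 27, k, 34, 11), (u, t, 24, s, 14, 28), (u, t, 27, b, 34, 11), (u, t, 27, k, 34, 11)}
π[A, B, C]: project onto (A, B, C) (8 duplicate(s) eliminated) → {(b, 34, u), (k, 34, u), (p, 5, r), (s, 14, u), (u, 34, r)}

{(b, 34, u), (k, 34, u), (p, 5, r), (s, 14, u), (u, 34, r)}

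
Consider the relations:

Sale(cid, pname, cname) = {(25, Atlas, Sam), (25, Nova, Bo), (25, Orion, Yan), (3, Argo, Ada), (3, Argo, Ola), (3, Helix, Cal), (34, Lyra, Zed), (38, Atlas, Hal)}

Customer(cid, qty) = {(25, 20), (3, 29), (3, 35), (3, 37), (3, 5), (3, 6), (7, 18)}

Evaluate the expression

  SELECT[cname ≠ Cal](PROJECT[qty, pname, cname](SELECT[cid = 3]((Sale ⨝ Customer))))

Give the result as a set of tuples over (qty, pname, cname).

{(29, Argo, Ada), (29, Argo, Ola), (35, Argo, Ada), (35, Argo, Ola), (37, Argo, Ada), (37, Argo, Ola), (5, Argo, Ada), (5, Argo, Ola), (6, Argo, Ada), (6, Argo, Ola)}

Sale ⋈ Customer (natural join on cid): {(25, Atlas, Sam, 20), (25, Nova, Bo, 20), (25, Orion, Yan, 20), (3, Argo, Ada, 29), (3, Argo, Ada, 35), (3, Argo, Ada, 37), (3, Argo, Ada, 5), (3, Argo, Ada, 6), (3, Argo, Ola, 29), (3, Argo, Ola, 35), (3, Argo, Ola, 37), (3, Argo, Ola, 5), (3, Argo, Ola, 6), (3, Helix, Cal, 29), (3, Helix, Cal, 35), (3, Helix, Cal, 37), (3, Helix, Cal, 5), (3, Helix, Cal, 6)}
Selection cid = 3: {(3, Argo, Ada, 29), (3, Argo, Ada, 35), (3, Argo, Ada, 37), (3, Argo, Ada, 5), (3, Argo, Ada, 6), (3, Argo, Ola, 29), (3, Argo, Ola, 35), (3, Argo, Ola, 37), (3, Argo, Ola, 5), (3, Argo, Ola, 6), (3, Helix, Cal, 29), (3, Helix, Cal, 35), (3, Helix, Cal, 37), (3, Helix, Cal, 5), (3, Helix, Cal, 6)}
Projecting to qty, pname, cname: {(29, Argo, Ada), (29, Argo, Ola), (29, Helix, Cal), (35, Argo, Ada), (35, Argo, Ola), (35, Helix, Cal), (37, Argo, Ada), (37, Argo, Ola), (37, Helix, Cal), (5, Argo, Ada), (5, Argo, Ola), (5, Helix, Cal), (6, Argo, Ada), (6, Argo, Ola), (6, Helix, Cal)}
Selection cname ≠ Cal: {(29, Argo, Ada), (29, Argo, Ola), (35, Argo, Ada), (35, Argo, Ola), (37, Argo, Ada), (37, Argo, Ola), (5, Argo, Ada), (5, Argo, Ola), (6, Argo, Ada), (6, Argo, Ola)}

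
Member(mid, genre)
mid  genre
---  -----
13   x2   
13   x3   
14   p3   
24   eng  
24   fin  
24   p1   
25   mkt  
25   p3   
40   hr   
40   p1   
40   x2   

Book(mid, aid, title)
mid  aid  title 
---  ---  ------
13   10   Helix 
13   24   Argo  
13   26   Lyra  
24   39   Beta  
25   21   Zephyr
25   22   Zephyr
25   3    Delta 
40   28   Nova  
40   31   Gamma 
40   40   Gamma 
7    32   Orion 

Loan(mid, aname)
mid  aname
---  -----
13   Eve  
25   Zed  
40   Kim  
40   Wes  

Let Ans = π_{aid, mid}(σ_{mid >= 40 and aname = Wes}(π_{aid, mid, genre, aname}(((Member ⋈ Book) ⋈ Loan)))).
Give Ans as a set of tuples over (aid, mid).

{(28, 40), (31, 40), (40, 40)}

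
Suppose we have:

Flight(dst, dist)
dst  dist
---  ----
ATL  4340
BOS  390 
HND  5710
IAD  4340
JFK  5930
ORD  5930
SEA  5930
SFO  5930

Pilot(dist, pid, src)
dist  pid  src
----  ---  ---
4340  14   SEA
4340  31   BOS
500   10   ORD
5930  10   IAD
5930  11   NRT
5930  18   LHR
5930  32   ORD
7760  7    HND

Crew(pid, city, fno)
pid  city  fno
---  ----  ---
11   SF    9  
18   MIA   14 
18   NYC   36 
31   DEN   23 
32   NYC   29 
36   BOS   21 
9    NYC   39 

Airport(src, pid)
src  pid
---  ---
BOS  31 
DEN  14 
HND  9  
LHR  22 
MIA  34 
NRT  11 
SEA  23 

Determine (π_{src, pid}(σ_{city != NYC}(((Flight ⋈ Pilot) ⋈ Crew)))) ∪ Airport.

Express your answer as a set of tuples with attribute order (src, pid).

{(BOS, 31), (DEN, 14), (HND, 9), (LHR, 18), (LHR, 22), (MIA, 34), (NRT, 11), (SEA, 23)}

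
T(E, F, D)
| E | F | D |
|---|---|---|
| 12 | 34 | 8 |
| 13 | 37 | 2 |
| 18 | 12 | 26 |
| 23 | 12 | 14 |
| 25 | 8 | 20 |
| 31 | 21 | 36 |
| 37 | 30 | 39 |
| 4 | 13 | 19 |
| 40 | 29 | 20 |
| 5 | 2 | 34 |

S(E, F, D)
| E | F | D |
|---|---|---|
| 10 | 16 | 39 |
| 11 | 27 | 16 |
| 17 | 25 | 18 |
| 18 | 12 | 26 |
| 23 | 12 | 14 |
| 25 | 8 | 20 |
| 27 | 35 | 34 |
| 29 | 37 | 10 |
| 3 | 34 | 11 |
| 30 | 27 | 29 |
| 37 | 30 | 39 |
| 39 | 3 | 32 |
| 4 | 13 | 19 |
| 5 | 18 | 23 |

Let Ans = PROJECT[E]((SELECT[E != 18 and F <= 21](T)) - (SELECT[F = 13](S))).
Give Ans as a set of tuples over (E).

{23, 25, 31, 5}

Apply σ_{E != 18 and F <= 21}; surviving tuples: {(23, 12, 14), (25, 8, 20), (31, 21, 36), (4, 13, 19), (5, 2, 34)}
Apply σ_{F = 13}; surviving tuples: {(4, 13, 19)}
Set difference of the two operands is {(23, 12, 14), (25, 8, 20), (31, 21, 36), (5, 2, 34)}.
π[E]: project onto (E) → {23, 25, 31, 5}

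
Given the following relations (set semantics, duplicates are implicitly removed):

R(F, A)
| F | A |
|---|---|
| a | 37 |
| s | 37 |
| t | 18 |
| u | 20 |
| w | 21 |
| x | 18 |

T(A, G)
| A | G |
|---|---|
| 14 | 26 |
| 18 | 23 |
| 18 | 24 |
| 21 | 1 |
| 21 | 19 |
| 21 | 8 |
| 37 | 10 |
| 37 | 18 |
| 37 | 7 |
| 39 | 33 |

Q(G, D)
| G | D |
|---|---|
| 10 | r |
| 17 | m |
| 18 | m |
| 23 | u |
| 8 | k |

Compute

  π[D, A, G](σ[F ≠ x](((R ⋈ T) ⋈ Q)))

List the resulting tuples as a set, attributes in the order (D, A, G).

Joining R and T on A yields {(a, 37, 10), (a, 37, 18), (a, 37, 7), (s, 37, 10), (s, 37, 18), (s, 37, 7), (t, 18, 23), (t, 18, 24), (w, 21, 1), (w, 21, 19), (w, 21, 8), (x, 18, 23), (x, 18, 24)}.
Joining (R ⋈ T) and Q on G yields {(a, 37, 10, r), (a, 37, 18, m), (s, 37, 10, r), (s, 37, 18, m), (t, 18, 23, u), (w, 21, 8, k), (x, 18, 23, u)}.
Apply σ_{F ≠ x}; surviving tuples: {(a, 37, 10, r), (a, 37, 18, m), (s, 37, 10, r), (s, 37, 18, m), (t, 18, 23, u), (w, 21, 8, k)}
π_{D, A, G} gives {(k, 21, 8), (m, 37, 18), (r, 37, 10), (u, 18, 23)} (2 duplicate(s) eliminated).

{(k, 21, 8), (m, 37, 18), (r, 37, 10), (u, 18, 23)}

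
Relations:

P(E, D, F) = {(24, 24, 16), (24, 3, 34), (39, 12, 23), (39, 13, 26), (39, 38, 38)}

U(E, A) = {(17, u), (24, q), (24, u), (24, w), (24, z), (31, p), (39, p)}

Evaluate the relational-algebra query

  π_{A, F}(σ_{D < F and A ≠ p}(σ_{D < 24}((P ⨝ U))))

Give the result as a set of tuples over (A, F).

{(q, 34), (u, 34), (w, 34), (z, 34)}

Natural join on E: {(24, 24, 16, q), (24, 24, 16, u), (24, 24, 16, w), (24, 24, 16, z), (24, 3, 34, q), (24, 3, 34, u), (24, 3, 34, w), (24, 3, 34, z), (39, 12, 23, p), (39, 13, 26, p), (39, 38, 38, p)}
Apply σ_{D < 24}; surviving tuples: {(24, 3, 34, q), (24, 3, 34, u), (24, 3, 34, w), (24, 3, 34, z), (39, 12, 23, p), (39, 13, 26, p)}
Apply σ_{D < F and A ≠ p}; surviving tuples: {(24, 3, 34, q), (24, 3, 34, u), (24, 3, 34, w), (24, 3, 34, z)}
π[A, F]: project onto (A, F) → {(q, 34), (u, 34), (w, 34), (z, 34)}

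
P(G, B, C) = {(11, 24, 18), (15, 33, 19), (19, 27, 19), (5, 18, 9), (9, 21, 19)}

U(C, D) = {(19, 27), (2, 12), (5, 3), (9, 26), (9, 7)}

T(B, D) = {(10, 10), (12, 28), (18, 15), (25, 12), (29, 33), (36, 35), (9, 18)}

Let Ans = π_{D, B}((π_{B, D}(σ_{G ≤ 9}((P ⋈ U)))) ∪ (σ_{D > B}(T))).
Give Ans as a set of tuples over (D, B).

{(18, 9), (26, 18), (27, 21), (28, 12), (33, 29), (7, 18)}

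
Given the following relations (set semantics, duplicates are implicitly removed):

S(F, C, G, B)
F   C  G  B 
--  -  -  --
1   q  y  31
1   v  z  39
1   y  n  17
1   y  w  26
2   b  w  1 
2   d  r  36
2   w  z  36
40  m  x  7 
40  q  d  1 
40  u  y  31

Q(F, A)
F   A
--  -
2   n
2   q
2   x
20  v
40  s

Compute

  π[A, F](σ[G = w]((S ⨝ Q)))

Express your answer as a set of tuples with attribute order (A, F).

Joining S and Q on F yields {(2, b, w, 1, n), (2, b, w, 1, q), (2, b, w, 1, x), (2, d, r, 36, n), (2, d, r, 36, q), (2, d, r, 36, x), (2, w, z, 36, n), (2, w, z, 36, q), (2, w, z, 36, x), (40, m, x, 7, s), (40, q, d, 1, s), (40, u, y, 31, s)}.
Selection G = w: {(2, b, w, 1, n), (2, b, w, 1, q), (2, b, w, 1, x)}
Projecting to A, F: {(n, 2), (q, 2), (x, 2)}

{(n, 2), (q, 2), (x, 2)}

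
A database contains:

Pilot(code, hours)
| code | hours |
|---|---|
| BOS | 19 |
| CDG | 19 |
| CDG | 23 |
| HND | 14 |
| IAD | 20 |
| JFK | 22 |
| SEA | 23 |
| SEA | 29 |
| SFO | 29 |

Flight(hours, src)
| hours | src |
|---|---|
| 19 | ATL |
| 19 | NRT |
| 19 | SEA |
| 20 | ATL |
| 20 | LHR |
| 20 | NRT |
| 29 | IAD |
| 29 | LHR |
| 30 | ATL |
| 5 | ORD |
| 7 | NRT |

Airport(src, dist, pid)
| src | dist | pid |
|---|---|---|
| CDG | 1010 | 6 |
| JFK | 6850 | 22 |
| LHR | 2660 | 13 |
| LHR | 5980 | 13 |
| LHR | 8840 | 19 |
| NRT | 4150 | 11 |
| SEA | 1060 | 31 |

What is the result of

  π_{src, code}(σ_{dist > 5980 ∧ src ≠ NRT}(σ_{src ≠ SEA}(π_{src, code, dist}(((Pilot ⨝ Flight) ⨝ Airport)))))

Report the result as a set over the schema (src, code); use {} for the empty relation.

{(LHR, IAD), (LHR, SEA), (LHR, SFO)}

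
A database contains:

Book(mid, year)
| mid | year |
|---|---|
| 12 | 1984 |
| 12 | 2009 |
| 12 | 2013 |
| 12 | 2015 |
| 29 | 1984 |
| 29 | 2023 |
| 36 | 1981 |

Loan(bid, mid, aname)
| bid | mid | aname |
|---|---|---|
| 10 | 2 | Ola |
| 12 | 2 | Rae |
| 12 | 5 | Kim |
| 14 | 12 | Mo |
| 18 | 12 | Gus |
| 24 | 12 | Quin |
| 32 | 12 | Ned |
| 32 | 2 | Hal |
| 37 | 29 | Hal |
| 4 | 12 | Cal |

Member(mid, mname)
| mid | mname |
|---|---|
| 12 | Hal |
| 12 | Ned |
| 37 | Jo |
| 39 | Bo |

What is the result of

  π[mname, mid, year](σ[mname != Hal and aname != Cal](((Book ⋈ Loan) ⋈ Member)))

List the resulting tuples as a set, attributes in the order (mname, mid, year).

{(Ned, 12, 1984), (Ned, 12, 2009), (Ned, 12, 2013), (Ned, 12, 2015)}

Joining Book and Loan on mid yields {(12, 1984, 14, Mo), (12, 1984, 18, Gus), (12, 1984, 24, Quin), (12, 1984, 32, Ned), (12, 1984, 4, Cal), (12, 2009, 14, Mo), (12, 2009, 18, Gus), (12, 2009, 24, Quin), (12, 2009, 32, Ned), (12, 2009, 4, Cal), (12, 2013, 14, Mo), (12, 2013, 18, Gus), (12, 2013, 24, Quin), (12, 2013, 32, Ned), (12, 2013, 4, Cal), (12, 2015, 14, Mo), (12, 2015, 18, Gus), (12, 2015, 24, Quin), (12, 2015, 32, Ned), (12, 2015, 4, Cal), (29, 1984, 37, Hal), (29, 2023, 37, Hal)}.
Joining (Book ⋈ Loan) and Member on mid yields {(12, 1984, 14, Mo, Hal), (12, 1984, 14, Mo, Ned), (12, 1984, 18, Gus, Hal), (12, 1984, 18, Gus, Ned), (12, 1984, 24, Quin, Hal), (12, 1984, 24, Quin, Ned), (12, 1984, 32, Ned, Hal), (12, 1984, 32, Ned, Ned), (12, 1984, 4, Cal, Hal), (12, 1984, 4, Cal, Ned), (12, 2009, 14, Mo, Hal), (12, 2009, 14, Mo, Ned), (12, 2009, 18, Gus, Hal), (12, 2009, 18, Gus, Ned), (12, 2009, 24, Quin, Hal), (12, 2009, 24, Quin, Ned), (12, 2009, 32, Ned, Hal), (12, 2009, 32, Ned, Ned), (12, 2009, 4, Cal, Hal), (12, 2009, 4, Cal, Ned), (12, 2013, 14, Mo, Hal), (12, 2013, 14, Mo, Ned), (12, 2013, 18, Gus, Hal), (12, 2013, 18, Gus, Ned), (12, 2013, 24, Quin, Hal), (12, 2013, 24, Quin, Ned), (12, 2013, 32, Ned, Hal), (12, 2013, 32, Ned, Ned), (12, 2013, 4, Cal, Hal), (12, 2013, 4, Cal, Ned), (12, 2015, 14, Mo, Hal), (12, 2015, 14, Mo, Ned), (12, 2015, 18, Gus, Hal), (12, 2015, 18, Gus, Ned), (12, 2015, 24, Quin, Hal), (12, 2015, 24, Quin, Ned), (12, 2015, 32, Ned, Hal), (12, 2015, 32, Ned, Ned), (12, 2015, 4, Cal, Hal), (12, 2015, 4, Cal, Ned)}.
Filtering on mname != Hal and aname != Cal leaves {(12, 1984, 14, Mo, Ned), (12, 1984, 18, Gus, Ned), (12, 1984, 24, Quin, Ned), (12, 1984, 32, Ned, Ned), (12, 2009, 14, Mo, Ned), (12, 2009, 18, Gus, Ned), (12, 2009, 24, Quin, Ned), (12, 2009, 32, Ned, Ned), (12, 2013, 14, Mo, Ned), (12, 2013, 18, Gus, Ned), (12, 2013, 24, Quin, Ned), (12, 2013, 32, Ned, Ned), (12, 2015, 14, Mo, Ned), (12, 2015, 18, Gus, Ned), (12, 2015, 24, Quin, Ned), (12, 2015, 32, Ned, Ned)}.
π_{mname, mid, year} gives {(Ned, 12, 1984), (Ned, 12, 2009), (Ned, 12, 2013), (Ned, 12, 2015)} (12 duplicate(s) eliminated).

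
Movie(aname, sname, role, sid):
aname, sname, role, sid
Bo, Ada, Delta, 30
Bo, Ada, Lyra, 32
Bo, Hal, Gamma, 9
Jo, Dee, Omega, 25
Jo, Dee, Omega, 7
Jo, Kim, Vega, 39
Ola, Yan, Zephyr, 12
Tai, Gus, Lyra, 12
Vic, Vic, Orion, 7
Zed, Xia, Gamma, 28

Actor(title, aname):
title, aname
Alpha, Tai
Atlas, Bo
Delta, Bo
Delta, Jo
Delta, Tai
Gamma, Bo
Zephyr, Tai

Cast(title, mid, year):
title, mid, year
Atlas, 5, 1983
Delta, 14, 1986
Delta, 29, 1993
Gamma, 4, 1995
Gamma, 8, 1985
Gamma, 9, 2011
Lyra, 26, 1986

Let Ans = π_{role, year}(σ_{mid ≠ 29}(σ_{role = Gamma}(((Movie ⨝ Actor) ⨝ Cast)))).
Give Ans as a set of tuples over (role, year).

{(Gamma, 1983), (Gamma, 1985), (Gamma, 1986), (Gamma, 1995), (Gamma, 2011)}

Joining Movie and Actor on aname yields {(Bo, Ada, Delta, 30, Atlas), (Bo, Ada, Delta, 30, Delta), (Bo, Ada, Delta, 30, Gamma), (Bo, Ada, Lyra, 32, Atlas), (Bo, Ada, Lyra, 32, Delta), (Bo, Ada, Lyra, 32, Gamma), (Bo, Hal, Gamma, 9, Atlas), (Bo, Hal, Gamma, 9, Delta), (Bo, Hal, Gamma, 9, Gamma), (Jo, Dee, Omega, 25, Delta), (Jo, Dee, Omega, 7, Delta), (Jo, Kim, Vega, 39, Delta), (Tai, Gus, Lyra, 12, Alpha), (Tai, Gus, Lyra, 12, Delta), (Tai, Gus, Lyra, 12, Zephyr)}.
Joining (Movie ⨝ Actor) and Cast on title yields {(Bo, Ada, Delta, 30, Atlas, 5, 1983), (Bo, Ada, Delta, 30, Delta, 14, 1986), (Bo, Ada, Delta, 30, Delta, 29, 1993), (Bo, Ada, Delta, 30, Gamma, 4, 1995), (Bo, Ada, Delta, 30, Gamma, 8, 1985), (Bo, Ada, Delta, 30, Gamma, 9, 2011), (Bo, Ada, Lyra, 32, Atlas, 5, 1983), (Bo, Ada, Lyra, 32, Delta, 14, 1986), (Bo, Ada, Lyra, 32, Delta, 29, 1993), (Bo, Ada, Lyra, 32, Gamma, 4, 1995), (Bo, Ada, Lyra, 32, Gamma, 8, 1985), (Bo, Ada, Lyra, 32, Gamma, 9, 2011), (Bo, Hal, Gamma, 9, Atlas, 5, 1983), (Bo, Hal, Gamma, 9, Delta, 14, 1986), (Bo, Hal, Gamma, 9, Delta, 29, 1993), (Bo, Hal, Gamma, 9, Gamma, 4, 1995), (Bo, Hal, Gamma, 9, Gamma, 8, 1985), (Bo, Hal, Gamma, 9, Gamma, 9, 2011), (Jo, Dee, Omega, 25, Delta, 14, 1986), (Jo, Dee, Omega, 25, Delta, 29, 1993), (Jo, Dee, Omega, 7, Delta, 14, 1986), (Jo, Dee, Omega, 7, Delta, 29, 1993), (Jo, Kim, Vega, 39, Delta, 14, 1986), (Jo, Kim, Vega, 39, Delta, 29, 1993), (Tai, Gus, Lyra, 12, Delta, 14, 1986), (Tai, Gus, Lyra, 12, Delta, 29, 1993)}.
Selection role = Gamma: {(Bo, Hal, Gamma, 9, Atlas, 5, 1983), (Bo, Hal, Gamma, 9, Delta, 14, 1986), (Bo, Hal, Gamma, 9, Delta, 29, 1993), (Bo, Hal, Gamma, 9, Gamma, 4, 1995), (Bo, Hal, Gamma, 9, Gamma, 8, 1985), (Bo, Hal, Gamma, 9, Gamma, 9, 2011)}
Selection mid ≠ 29: {(Bo, Hal, Gamma, 9, Atlas, 5, 1983), (Bo, Hal, Gamma, 9, Delta, 14, 1986), (Bo, Hal, Gamma, 9, Gamma, 4, 1995), (Bo, Hal, Gamma, 9, Gamma, 8, 1985), (Bo, Hal, Gamma, 9, Gamma, 9, 2011)}
π[role, year]: project onto (role, year) → {(Gamma, 1983), (Gamma, 1985), (Gamma, 1986), (Gamma, 1995), (Gamma, 2011)}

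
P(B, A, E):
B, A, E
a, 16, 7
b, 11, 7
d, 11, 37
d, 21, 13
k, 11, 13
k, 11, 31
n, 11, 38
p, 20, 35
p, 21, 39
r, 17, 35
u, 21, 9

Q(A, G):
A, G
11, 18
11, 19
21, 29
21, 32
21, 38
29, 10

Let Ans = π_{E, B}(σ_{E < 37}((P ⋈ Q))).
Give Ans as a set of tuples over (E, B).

{(13, d), (13, k), (31, k), (7, b), (9, u)}

Natural join on A: {(b, 11, 7, 18), (b, 11, 7, 19), (d, 11, 37, 18), (d, 11, 37, 19), (d, 21, 13, 29), (d, 21, 13, 32), (d, 21, 13, 38), (k, 11, 13, 18), (k, 11, 13, 19), (k, 11, 31, 18), (k, 11, 31, 19), (n, 11, 38, 18), (n, 11, 38, 19), (p, 21, 39, 29), (p, 21, 39, 32), (p, 21, 39, 38), (u, 21, 9, 29), (u, 21, 9, 32), (u, 21, 9, 38)}
σ[E < 37]: keep tuples satisfying E < 37 → {(b, 11, 7, 18), (b, 11, 7, 19), (d, 21, 13, 29), (d, 21, 13, 32), (d, 21, 13, 38), (k, 11, 13, 18), (k, 11, 13, 19), (k, 11, 31, 18), (k, 11, 31, 19), (u, 21, 9, 29), (u, 21, 9, 32), (u, 21, 9, 38)}
Projecting to E, B (7 duplicate(s) eliminated): {(13, d), (13, k), (31, k), (7, b), (9, u)}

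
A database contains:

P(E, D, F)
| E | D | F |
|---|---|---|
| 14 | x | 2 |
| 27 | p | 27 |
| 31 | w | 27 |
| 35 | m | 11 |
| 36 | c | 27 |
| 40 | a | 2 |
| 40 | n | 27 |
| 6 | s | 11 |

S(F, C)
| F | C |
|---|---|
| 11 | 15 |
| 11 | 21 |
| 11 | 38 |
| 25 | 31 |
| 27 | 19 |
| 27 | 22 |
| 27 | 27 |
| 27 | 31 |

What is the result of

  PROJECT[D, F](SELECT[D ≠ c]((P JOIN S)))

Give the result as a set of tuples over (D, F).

Natural join on F: {(27, p, 27, 19), (27, p, 27, 22), (27, p, 27, 27), (27, p, 27, 31), (31, w, 27, 19), (31, w, 27, 22), (31, w, 27, 27), (31, w, 27, 31), (35, m, 11, 15), (35, m, 11, 21), (35, m, 11, 38), (36, c, 27, 19), (36, c, 27, 22), (36, c, 27, 27), (36, c, 27, 31), (40, n, 27, 19), (40, n, 27, 22), (40, n, 27, 27), (40, n, 27, 31), (6, s, 11, 15), (6, s, 11, 21), (6, s, 11, 38)}
Apply σ_{D ≠ c}; surviving tuples: {(27, p, 27, 19), (27, p, 27, 22), (27, p, 27, 27), (27, p, 27, 31), (31, w, 27, 19), (31, w, 27, 22), (31, w, 27, 27), (31, w, 27, 31), (35, m, 11, 15), (35, m, 11, 21), (35, m, 11, 38), (40, n, 27, 19), (40, n, 27, 22), (40, n, 27, 27), (40, n, 27, 31), (6, s, 11, 15), (6, s, 11, 21), (6, s, 11, 38)}
Projecting to D, F (13 duplicate(s) eliminated): {(m, 11), (n, 27), (p, 27), (s, 11), (w, 27)}

{(m, 11), (n, 27), (p, 27), (s, 11), (w, 27)}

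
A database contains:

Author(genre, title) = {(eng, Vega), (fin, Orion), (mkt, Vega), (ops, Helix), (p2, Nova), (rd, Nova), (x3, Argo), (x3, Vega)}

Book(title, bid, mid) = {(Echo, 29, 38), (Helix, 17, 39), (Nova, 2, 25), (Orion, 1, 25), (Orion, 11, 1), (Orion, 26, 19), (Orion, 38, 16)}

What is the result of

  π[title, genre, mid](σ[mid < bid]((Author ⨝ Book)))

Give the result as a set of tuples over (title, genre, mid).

{(Orion, fin, 1), (Orion, fin, 16), (Orion, fin, 19)}

Natural join on title: {(fin, Orion, 1, 25), (fin, Orion, 11, 1), (fin, Orion, 26, 19), (fin, Orion, 38, 16), (ops, Helix, 17, 39), (p2, Nova, 2, 25), (rd, Nova, 2, 25)}
Apply σ_{mid < bid}; surviving tuples: {(fin, Orion, 11, 1), (fin, Orion, 26, 19), (fin, Orion, 38, 16)}
π[title, genre, mid]: project onto (title, genre, mid) → {(Orion, fin, 1), (Orion, fin, 16), (Orion, fin, 19)}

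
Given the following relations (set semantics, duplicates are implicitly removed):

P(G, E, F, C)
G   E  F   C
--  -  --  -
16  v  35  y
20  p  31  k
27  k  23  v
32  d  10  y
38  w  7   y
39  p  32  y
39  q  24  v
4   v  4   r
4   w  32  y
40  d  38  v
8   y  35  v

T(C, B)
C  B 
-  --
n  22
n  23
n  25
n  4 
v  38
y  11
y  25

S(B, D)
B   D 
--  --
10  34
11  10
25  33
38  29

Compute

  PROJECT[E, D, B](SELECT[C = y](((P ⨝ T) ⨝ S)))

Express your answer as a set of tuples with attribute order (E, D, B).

P ⋈ T (natural join on C): {(16, v, 35, y, 11), (16, v, 35, y, 25), (27, k, 23, v, 38), (32, d, 10, y, 11), (32, d, 10, y, 25), (38, w, 7, y, 11), (38, w, 7, y, 25), (39, p, 32, y, 11), (39, p, 32, y, 25), (39, q, 24, v, 38), (4, w, 32, y, 11), (4, w, 32, y, 25), (40, d, 38, v, 38), (8, y, 35, v, 38)}
(P ⨝ T) ⋈ S (natural join on B): {(16, v, 35, y, 11, 10), (16, v, 35, y, 25, 33), (27, k, 23, v, 38, 29), (32, d, 10, y, 11, 10), (32, d, 10, y, 25, 33), (38, w, 7, y, 11, 10), (38, w, 7, y, 25, 33), (39, p, 32, y, 11, 10), (39, p, 32, y, 25, 33), (39, q, 24, v, 38, 29), (4, w, 32, y, 11, 10), (4, w, 32, y, 25, 33), (40, d, 38, v, 38, 29), (8, y, 35, v, 38, 29)}
Selection C = y: {(16, v, 35, y, 11, 10), (16, v, 35, y, 25, 33), (32, d, 10, y, 11, 10), (32, d, 10, y, 25, 33), (38, w, 7, y, 11, 10), (38, w, 7, y, 25, 33), (39, p, 32, y, 11, 10), (39, p, 32, y, 25, 33), (4, w, 32, y, 11, 10), (4, w, 32, y, 25, 33)}
Keep only column(s) E, D, B (2 duplicate(s) eliminated): {(d, 10, 11), (d, 33, 25), (p, 10, 11), (p, 33, 25), (v, 10, 11), (v, 33, 25), (w, 10, 11), (w, 33, 25)}

{(d, 10, 11), (d, 33, 25), (p, 10, 11), (p, 33, 25), (v, 10, 11), (v, 33, 25), (w, 10, 11), (w, 33, 25)}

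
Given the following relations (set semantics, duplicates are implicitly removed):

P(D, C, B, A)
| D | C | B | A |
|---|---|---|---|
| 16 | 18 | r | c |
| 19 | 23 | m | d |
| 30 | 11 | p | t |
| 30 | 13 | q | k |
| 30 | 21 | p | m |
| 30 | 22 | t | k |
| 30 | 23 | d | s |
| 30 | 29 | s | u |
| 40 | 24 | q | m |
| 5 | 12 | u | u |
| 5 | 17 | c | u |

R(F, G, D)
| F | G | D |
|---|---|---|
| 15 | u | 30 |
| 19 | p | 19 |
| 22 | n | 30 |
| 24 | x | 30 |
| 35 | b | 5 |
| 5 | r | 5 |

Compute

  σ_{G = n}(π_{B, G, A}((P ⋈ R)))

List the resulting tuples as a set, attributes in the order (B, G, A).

{(d, n, s), (p, n, m), (p, n, t), (q, n, k), (s, n, u), (t, n, k)}

Joining P and R on D yields {(19, 23, m, d, 19, p), (30, 11, p, t, 15, u), (30, 11, p, t, 22, n), (30, 11, p, t, 24, x), (30, 13, q, k, 15, u), (30, 13, q, k, 22, n), (30, 13, q, k, 24, x), (30, 21, p, m, 15, u), (30, 21, p, m, 22, n), (30, 21, p, m, 24, x), (30, 22, t, k, 15, u), (30, 22, t, k, 22, n), (30, 22, t, k, 24, x), (30, 23, d, s, 15, u), (30, 23, d, s, 22, n), (30, 23, d, s, 24, x), (30, 29, s, u, 15, u), (30, 29, s, u, 22, n), (30, 29, s, u, 24, x), (5, 12, u, u, 35, b), (5, 12, u, u, 5, r), (5, 17, c, u, 35, b), (5, 17, c, u, 5, r)}.
π_{B, G, A} gives {(c, b, u), (c, r, u), (d, n, s), (d, u, s), (d, x, s), (m, p, d), (p, n, m), (p, n, t), (p, u, m), (p, u, t), (p, x, m), (p, x, t), (q, n, k), (q, u, k), (q, x, k), (s, n, u), (s, u, u), (s, x, u), (t, n, k), (t, u, k), (t, x, k), (u, b, u), (u, r, u)}.
σ[G = n]: keep tuples satisfying G = n → {(d, n, s), (p, n, m), (p, n, t), (q, n, k), (s, n, u), (t, n, k)}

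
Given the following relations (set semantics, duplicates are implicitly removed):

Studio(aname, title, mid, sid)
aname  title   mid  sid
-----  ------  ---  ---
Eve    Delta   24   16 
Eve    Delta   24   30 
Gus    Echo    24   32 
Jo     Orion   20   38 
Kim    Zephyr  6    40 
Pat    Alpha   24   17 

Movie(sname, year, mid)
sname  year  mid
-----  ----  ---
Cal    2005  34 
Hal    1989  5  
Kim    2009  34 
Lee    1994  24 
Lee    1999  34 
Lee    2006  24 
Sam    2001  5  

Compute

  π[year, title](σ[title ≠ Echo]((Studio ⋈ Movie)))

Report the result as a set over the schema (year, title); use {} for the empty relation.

Joining Studio and Movie on mid yields {(Eve, Delta, 24, 16, Lee, 1994), (Eve, Delta, 24, 16, Lee, 2006), (Eve, Delta, 24, 30, Lee, 1994), (Eve, Delta, 24, 30, Lee, 2006), (Gus, Echo, 24, 32, Lee, 1994), (Gus, Echo, 24, 32, Lee, 2006), (Pat, Alpha, 24, 17, Lee, 1994), (Pat, Alpha, 24, 17, Lee, 2006)}.
Filtering on title ≠ Echo leaves {(Eve, Delta, 24, 16, Lee, 1994), (Eve, Delta, 24, 16, Lee, 2006), (Eve, Delta, 24, 30, Lee, 1994), (Eve, Delta, 24, 30, Lee, 2006), (Pat, Alpha, 24, 17, Lee, 1994), (Pat, Alpha, 24, 17, Lee, 2006)}.
Keep only column(s) year, title (2 duplicate(s) eliminated): {(1994, Alpha), (1994, Delta), (2006, Alpha), (2006, Delta)}

{(1994, Alpha), (1994, Delta), (2006, Alpha), (2006, Delta)}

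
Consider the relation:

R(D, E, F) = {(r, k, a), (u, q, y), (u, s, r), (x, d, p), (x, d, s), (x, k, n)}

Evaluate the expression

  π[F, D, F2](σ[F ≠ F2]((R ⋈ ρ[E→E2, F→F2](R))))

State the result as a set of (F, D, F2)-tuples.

{(n, x, p), (n, x, s), (p, x, n), (p, x, s), (r, u, y), (s, x, n), (s, x, p), (y, u, r)}

ρ[E→E2, F→F2]: schema becomes (D, E2, F2); tuples unchanged.
Natural join on D: {(r, k, a, k, a), (u, q, y, q, y), (u, q, y, s, r), (u, s, r, q, y), (u, s, r, s, r), (x, d, p, d, p), (x, d, p, d, s), (x, d, p, k, n), (x, d, s, d, p), (x, d, s, d, s), (x, d, s, k, n), (x, k, n, d, p), (x, k, n, d, s), (x, k, n, k, n)}
Apply σ_{F ≠ F2}; surviving tuples: {(u, q, y, s, r), (u, s, r, q, y), (x, d, p, d, s), (x, d, p, k, n), (x, d, s, d, p), (x, d, s, k, n), (x, k, n, d, p), (x, k, n, d, s)}
π[F, D, F2]: project onto (F, D, F2) → {(n, x, p), (n, x, s), (p, x, n), (p, x, s), (r, u, y), (s, x, n), (s, x, p), (y, u, r)}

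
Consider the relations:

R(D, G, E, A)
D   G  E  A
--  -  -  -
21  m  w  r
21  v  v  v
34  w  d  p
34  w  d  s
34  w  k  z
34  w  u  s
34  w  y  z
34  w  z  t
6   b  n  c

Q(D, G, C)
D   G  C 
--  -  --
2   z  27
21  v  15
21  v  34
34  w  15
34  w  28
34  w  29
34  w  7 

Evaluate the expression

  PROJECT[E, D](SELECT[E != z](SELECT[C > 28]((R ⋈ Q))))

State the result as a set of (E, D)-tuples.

{(d, 34), (k, 34), (u, 34), (v, 21), (y, 34)}

Joining R and Q on D, G yields {(21, v, v, v, 15), (21, v, v, v, 34), (34, w, d, p, 15), (34, w, d, p, 28), (34, w, d, p, 29), (34, w, d, p, 7), (34, w, d, s, 15), (34, w, d, s, 28), (34, w, d, s, 29), (34, w, d, s, 7), (34, w, k, z, 15), (34, w, k, z, 28), (34, w, k, z, 29), (34, w, k, z, 7), (34, w, u, s, 15), (34, w, u, s, 28), (34, w, u, s, 29), (34, w, u, s, 7), (34, w, y, z, 15), (34, w, y, z, 28), (34, w, y, z, 29), (34, w, y, z, 7), (34, w, z, t, 15), (34, w, z, t, 28), (34, w, z, t, 29), (34, w, z, t, 7)}.
Apply σ_{C > 28}; surviving tuples: {(21, v, v, v, 34), (34, w, d, p, 29), (34, w, d, s, 29), (34, w, k, z, 29), (34, w, u, s, 29), (34, w, y, z, 29), (34, w, z, t, 29)}
Apply σ_{E != z}; surviving tuples: {(21, v, v, v, 34), (34, w, d, p, 29), (34, w, d, s, 29), (34, w, k, z, 29), (34, w, u, s, 29), (34, w, y, z, 29)}
π_{E, D} gives {(d, 34), (k, 34), (u, 34), (v, 21), (y, 34)} (1 duplicate(s) eliminated).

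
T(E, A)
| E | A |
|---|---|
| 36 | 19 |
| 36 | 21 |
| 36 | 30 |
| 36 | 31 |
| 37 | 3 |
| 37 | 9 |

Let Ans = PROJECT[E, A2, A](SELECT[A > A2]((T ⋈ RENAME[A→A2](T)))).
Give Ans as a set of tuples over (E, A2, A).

ρ[A→A2]: schema becomes (E, A2); tuples unchanged.
Natural join on E: {(36, 19, 19), (36, 19, 21), (36, 19, 30), (36, 19, 31), (36, 21, 19), (36, 21, 21), (36, 21, 30), (36, 21, 31), (36, 30, 19), (36, 30, 21), (36, 30, 30), (36, 30, 31), (36, 31, 19), (36, 31, 21), (36, 31, 30), (36, 31, 31), (37, 3, 3), (37, 3, 9), (37, 9, 3), (37, 9, 9)}
Selection A > A2: {(36, 21, 19), (36, 30, 19), (36, 30, 21), (36, 31, 19), (36, 31, 21), (36, 31, 30), (37, 9, 3)}
Keep only column(s) E, A2, A: {(36, 19, 21), (36, 19, 30), (36, 19, 31), (36, 21, 30), (36, 21, 31), (36, 30, 31), (37, 3, 9)}

{(36, 19, 21), (36, 19, 30), (36, 19, 31), (36, 21, 30), (36, 21, 31), (36, 30, 31), (37, 3, 9)}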